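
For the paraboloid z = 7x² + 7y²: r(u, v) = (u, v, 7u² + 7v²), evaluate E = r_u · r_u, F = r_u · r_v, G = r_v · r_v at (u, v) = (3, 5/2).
E = 1765;  F = 1470;  G = 1226

Partials: r_u = (1, 0, 14*u), r_v = (0, 1, 14*v). As functions of (u, v):
  E = r_u · r_u = 196*u^2 + 1,
  F = r_u · r_v = 196*u*v,
  G = r_v · r_v = 196*v^2 + 1.
Evaluating at (u, v) = (3, 5/2): E = 1765, F = 1470, G = 1226.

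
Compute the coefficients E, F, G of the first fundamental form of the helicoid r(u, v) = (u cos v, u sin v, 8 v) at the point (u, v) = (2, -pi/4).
E = 1;  F = 0;  G = 68

Partials: r_u = (cos(v), sin(v), 0), r_v = (-u*sin(v), u*cos(v), 8). As functions of (u, v):
  E = r_u · r_u = 1,
  F = r_u · r_v = 0,
  G = r_v · r_v = u^2 + 64.
Evaluating at (u, v) = (2, -pi/4): E = 1, F = 0, G = 68.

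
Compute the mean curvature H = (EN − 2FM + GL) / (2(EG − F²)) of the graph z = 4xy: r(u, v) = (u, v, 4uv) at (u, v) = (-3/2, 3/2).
H = 144*sqrt(73)/5329

With E = 16*v^2 + 1, F = 16*u*v, G = 16*u^2 + 1, L = 0, M = 4/sqrt(16*u^2 + 16*v^2 + 1), N = 0, assemble
  H = (EN − 2FM + GL) / (2(EG − F²)) = -64*u*v/(16*u^2 + 16*v^2 + 1)^(3/2).
At (u, v) = (-3/2, 3/2): H = 144*sqrt(73)/5329.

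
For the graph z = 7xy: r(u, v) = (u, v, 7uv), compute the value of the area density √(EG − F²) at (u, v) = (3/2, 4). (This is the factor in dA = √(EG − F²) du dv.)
√(EG − F²)|_{(3/2, 4)} = sqrt(3581)/2

E = 49*v^2 + 1, F = 49*u*v, G = 49*u^2 + 1, so EG − F² = 49*u^2 + 49*v^2 + 1. Taking the positive square root: √(EG − F²) = sqrt(49*u^2 + 49*v^2 + 1). At (u, v) = (3/2, 4): sqrt(3581)/2.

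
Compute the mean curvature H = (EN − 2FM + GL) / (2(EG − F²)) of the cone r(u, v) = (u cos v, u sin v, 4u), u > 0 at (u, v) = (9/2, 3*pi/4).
H = 4*sqrt(17)/153

With E = 17, F = 0, G = u^2, L = 0, M = 0, N = 4*sqrt(17)*u^2/(17*Abs(u)), assemble
  H = (EN − 2FM + GL) / (2(EG − F²)) = 2*sqrt(17)/(17*Abs(u)).
At (u, v) = (9/2, 3*pi/4): H = 4*sqrt(17)/153.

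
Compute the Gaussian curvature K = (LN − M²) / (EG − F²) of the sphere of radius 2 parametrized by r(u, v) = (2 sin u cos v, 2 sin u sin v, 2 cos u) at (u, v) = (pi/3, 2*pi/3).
K = 1/4

Coefficients of the first fundamental form: E = 4, F = 0, G = 4*sin(u)^2.
Coefficients of the second fundamental form: L = -2*sin(u)/Abs(sin(u)), M = 0, N = -2*sin(u)^3/Abs(sin(u)).
Assemble K = (LN − M²)/(EG − F²) = 1/4. At (u, v) = (pi/3, 2*pi/3): K = 1/4.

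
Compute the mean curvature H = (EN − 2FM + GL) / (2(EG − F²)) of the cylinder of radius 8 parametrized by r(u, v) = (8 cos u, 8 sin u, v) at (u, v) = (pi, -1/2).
H = -1/16

With E = 64, F = 0, G = 1, L = -8, M = 0, N = 0, assemble
  H = (EN − 2FM + GL) / (2(EG − F²)) = -1/16.
At (u, v) = (pi, -1/2): H = -1/16.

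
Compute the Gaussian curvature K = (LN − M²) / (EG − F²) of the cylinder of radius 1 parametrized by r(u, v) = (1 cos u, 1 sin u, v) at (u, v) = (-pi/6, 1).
K = 0

Coefficients of the first fundamental form: E = 1, F = 0, G = 1.
Coefficients of the second fundamental form: L = -1, M = 0, N = 0.
Assemble K = (LN − M²)/(EG − F²) = 0. At (u, v) = (-pi/6, 1): K = 0.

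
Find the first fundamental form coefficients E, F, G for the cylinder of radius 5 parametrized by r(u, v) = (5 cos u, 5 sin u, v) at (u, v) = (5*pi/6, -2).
E = 25;  F = 0;  G = 1

Partials: r_u = (-5*sin(u), 5*cos(u), 0), r_v = (0, 0, 1). As functions of (u, v):
  E = r_u · r_u = 25,
  F = r_u · r_v = 0,
  G = r_v · r_v = 1.
Evaluating at (u, v) = (5*pi/6, -2): E = 25, F = 0, G = 1.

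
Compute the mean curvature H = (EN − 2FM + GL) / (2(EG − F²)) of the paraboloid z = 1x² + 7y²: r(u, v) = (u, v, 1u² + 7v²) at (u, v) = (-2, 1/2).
H = 169*sqrt(66)/4356

With E = 4*u^2 + 1, F = 28*u*v, G = 196*v^2 + 1, L = 2/sqrt(4*u^2 + 196*v^2 + 1), M = 0, N = 14/sqrt(4*u^2 + 196*v^2 + 1), assemble
  H = (EN − 2FM + GL) / (2(EG − F²)) = 4*(7*u^2 + 49*v^2 + 2)/(4*u^2 + 196*v^2 + 1)^(3/2).
At (u, v) = (-2, 1/2): H = 169*sqrt(66)/4356.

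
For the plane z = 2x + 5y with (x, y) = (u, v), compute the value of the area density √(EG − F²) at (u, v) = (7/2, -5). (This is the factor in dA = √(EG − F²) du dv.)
√(EG − F²)|_{(7/2, -5)} = sqrt(30)

E = 5, F = 10, G = 26, so EG − F² = 30. Taking the positive square root: √(EG − F²) = sqrt(30). At (u, v) = (7/2, -5): sqrt(30).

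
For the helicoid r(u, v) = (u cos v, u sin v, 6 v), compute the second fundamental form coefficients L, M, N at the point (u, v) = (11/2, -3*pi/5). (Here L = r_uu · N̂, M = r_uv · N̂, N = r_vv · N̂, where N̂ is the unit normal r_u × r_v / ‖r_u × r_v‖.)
L = 0;  M = -12*sqrt(265)/265;  N = 0

Compute the unit normal N̂(u, v) = (6*sin(v)/sqrt(u^2 + 36), -6*cos(v)/sqrt(u^2 + 36), u/sqrt(u^2 + 36)), and the second partials r_uu, r_uv, r_vv. Take dot products:
  L(u, v) = r_uu · N̂ = 0,
  M(u, v) = r_uv · N̂ = -6/sqrt(u^2 + 36),
  N(u, v) = r_vv · N̂ = 0.
Evaluating at (u, v) = (11/2, -3*pi/5):
  L = 0, M = -12*sqrt(265)/265, N = 0.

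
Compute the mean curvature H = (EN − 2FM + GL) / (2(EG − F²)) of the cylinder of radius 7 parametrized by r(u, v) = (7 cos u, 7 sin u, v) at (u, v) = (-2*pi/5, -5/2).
H = -1/14

With E = 49, F = 0, G = 1, L = -7, M = 0, N = 0, assemble
  H = (EN − 2FM + GL) / (2(EG − F²)) = -1/14.
At (u, v) = (-2*pi/5, -5/2): H = -1/14.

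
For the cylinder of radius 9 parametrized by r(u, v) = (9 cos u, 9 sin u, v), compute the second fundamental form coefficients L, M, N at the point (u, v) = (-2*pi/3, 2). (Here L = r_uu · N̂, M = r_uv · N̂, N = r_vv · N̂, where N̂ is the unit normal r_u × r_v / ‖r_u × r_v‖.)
L = -9;  M = 0;  N = 0

Compute the unit normal N̂(u, v) = (cos(u), sin(u), 0), and the second partials r_uu, r_uv, r_vv. Take dot products:
  L(u, v) = r_uu · N̂ = -9,
  M(u, v) = r_uv · N̂ = 0,
  N(u, v) = r_vv · N̂ = 0.
Evaluating at (u, v) = (-2*pi/3, 2):
  L = -9, M = 0, N = 0.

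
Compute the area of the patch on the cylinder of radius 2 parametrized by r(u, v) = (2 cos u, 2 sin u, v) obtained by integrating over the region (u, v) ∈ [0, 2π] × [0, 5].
Area = 20*pi

Area = ∫∫ √(EG − F²) du dv with √(EG − F²) = 2. Integrating over [0, 2π] × [0, 5] gives 20*pi.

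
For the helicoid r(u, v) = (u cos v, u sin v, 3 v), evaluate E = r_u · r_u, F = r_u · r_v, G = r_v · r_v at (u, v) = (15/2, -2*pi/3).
E = 1;  F = 0;  G = 261/4

Partials: r_u = (cos(v), sin(v), 0), r_v = (-u*sin(v), u*cos(v), 3). As functions of (u, v):
  E = r_u · r_u = 1,
  F = r_u · r_v = 0,
  G = r_v · r_v = u^2 + 9.
Evaluating at (u, v) = (15/2, -2*pi/3): E = 1, F = 0, G = 261/4.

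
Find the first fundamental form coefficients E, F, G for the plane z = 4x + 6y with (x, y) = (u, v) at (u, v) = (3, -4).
E = 17;  F = 24;  G = 37

Partials: r_u = (1, 0, 4), r_v = (0, 1, 6). As functions of (u, v):
  E = r_u · r_u = 17,
  F = r_u · r_v = 24,
  G = r_v · r_v = 37.
Evaluating at (u, v) = (3, -4): E = 17, F = 24, G = 37.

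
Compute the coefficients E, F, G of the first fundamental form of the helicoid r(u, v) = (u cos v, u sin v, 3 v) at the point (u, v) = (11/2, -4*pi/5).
E = 1;  F = 0;  G = 157/4

Partials: r_u = (cos(v), sin(v), 0), r_v = (-u*sin(v), u*cos(v), 3). As functions of (u, v):
  E = r_u · r_u = 1,
  F = r_u · r_v = 0,
  G = r_v · r_v = u^2 + 9.
Evaluating at (u, v) = (11/2, -4*pi/5): E = 1, F = 0, G = 157/4.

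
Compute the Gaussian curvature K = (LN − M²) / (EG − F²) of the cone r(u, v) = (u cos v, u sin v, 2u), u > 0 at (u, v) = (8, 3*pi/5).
K = 0

Coefficients of the first fundamental form: E = 5, F = 0, G = u^2.
Coefficients of the second fundamental form: L = 0, M = 0, N = 2*sqrt(5)*u^2/(5*Abs(u)).
Assemble K = (LN − M²)/(EG − F²) = 0. At (u, v) = (8, 3*pi/5): K = 0.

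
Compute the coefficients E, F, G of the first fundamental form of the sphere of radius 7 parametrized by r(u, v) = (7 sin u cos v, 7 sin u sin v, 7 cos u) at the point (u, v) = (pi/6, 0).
E = 49;  F = 0;  G = 49/4

Partials: r_u = (7*cos(u)*cos(v), 7*sin(v)*cos(u), -7*sin(u)), r_v = (-7*sin(u)*sin(v), 7*sin(u)*cos(v), 0). As functions of (u, v):
  E = r_u · r_u = 49,
  F = r_u · r_v = 0,
  G = r_v · r_v = 49*sin(u)^2.
Evaluating at (u, v) = (pi/6, 0): E = 49, F = 0, G = 49/4.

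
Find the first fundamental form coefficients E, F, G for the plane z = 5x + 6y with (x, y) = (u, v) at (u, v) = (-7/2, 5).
E = 26;  F = 30;  G = 37

Partials: r_u = (1, 0, 5), r_v = (0, 1, 6). As functions of (u, v):
  E = r_u · r_u = 26,
  F = r_u · r_v = 30,
  G = r_v · r_v = 37.
Evaluating at (u, v) = (-7/2, 5): E = 26, F = 30, G = 37.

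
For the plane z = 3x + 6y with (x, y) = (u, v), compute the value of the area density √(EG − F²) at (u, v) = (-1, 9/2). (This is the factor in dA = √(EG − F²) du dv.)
√(EG − F²)|_{(-1, 9/2)} = sqrt(46)

E = 10, F = 18, G = 37, so EG − F² = 46. Taking the positive square root: √(EG − F²) = sqrt(46). At (u, v) = (-1, 9/2): sqrt(46).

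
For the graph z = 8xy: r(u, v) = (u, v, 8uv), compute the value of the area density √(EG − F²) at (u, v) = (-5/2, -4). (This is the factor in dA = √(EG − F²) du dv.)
√(EG − F²)|_{(-5/2, -4)} = 5*sqrt(57)

E = 64*v^2 + 1, F = 64*u*v, G = 64*u^2 + 1, so EG − F² = 64*u^2 + 64*v^2 + 1. Taking the positive square root: √(EG − F²) = sqrt(64*u^2 + 64*v^2 + 1). At (u, v) = (-5/2, -4): 5*sqrt(57).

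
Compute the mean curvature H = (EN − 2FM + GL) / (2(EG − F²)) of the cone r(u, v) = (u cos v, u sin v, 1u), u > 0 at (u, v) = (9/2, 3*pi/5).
H = sqrt(2)/18

With E = 2, F = 0, G = u^2, L = 0, M = 0, N = sqrt(2)*u^2/(2*Abs(u)), assemble
  H = (EN − 2FM + GL) / (2(EG − F²)) = sqrt(2)/(4*Abs(u)).
At (u, v) = (9/2, 3*pi/5): H = sqrt(2)/18.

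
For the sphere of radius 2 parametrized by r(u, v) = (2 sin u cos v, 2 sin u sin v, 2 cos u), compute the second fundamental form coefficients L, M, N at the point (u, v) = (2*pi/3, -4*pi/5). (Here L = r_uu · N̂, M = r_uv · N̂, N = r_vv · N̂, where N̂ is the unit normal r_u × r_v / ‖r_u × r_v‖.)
L = -2;  M = 0;  N = -3/2

Compute the unit normal N̂(u, v) = (sin(u)^2*cos(v)/Abs(sin(u)), sin(u)^2*sin(v)/Abs(sin(u)), sin(2*u)/(2*Abs(sin(u)))), and the second partials r_uu, r_uv, r_vv. Take dot products:
  L(u, v) = r_uu · N̂ = -2*sin(u)/Abs(sin(u)),
  M(u, v) = r_uv · N̂ = 0,
  N(u, v) = r_vv · N̂ = -2*sin(u)^3/Abs(sin(u)).
Evaluating at (u, v) = (2*pi/3, -4*pi/5):
  L = -2, M = 0, N = -3/2.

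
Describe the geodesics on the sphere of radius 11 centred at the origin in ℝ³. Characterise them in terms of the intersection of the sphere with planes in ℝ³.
Geodesics on the sphere of radius 11 are great circles — circles of radius 11 obtained as the intersection of the sphere with planes through the origin (the centre of the sphere).

A curve α(t) of nonzero constant speed on the sphere of radius 11 is a geodesic iff its acceleration α̈ is everywhere normal to the surface, i.e. parallel to the radial vector α(t). Then d/dt(α × α̇) = α̇ × α̇ + α × α̈ = 0, so α × α̇ is a constant vector n ≠ 0 and α(t) · n = 0 for all t: α lies in the plane through the origin with normal n. The intersection of that plane with the sphere is a circle of radius 11 (a great circle). Conversely, a great circle traversed at constant speed has centripetal acceleration pointing at the origin, hence normal to the sphere, so every great circle is a geodesic.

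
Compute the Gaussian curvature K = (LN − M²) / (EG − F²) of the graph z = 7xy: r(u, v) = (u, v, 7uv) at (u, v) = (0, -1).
K = -49/2500

Coefficients of the first fundamental form: E = 49*v^2 + 1, F = 49*u*v, G = 49*u^2 + 1.
Coefficients of the second fundamental form: L = 0, M = 7/sqrt(49*u^2 + 49*v^2 + 1), N = 0.
Assemble K = (LN − M²)/(EG − F²) = -49/(2401*u^4 + 4802*u^2*v^2 + 98*u^2 + 2401*v^4 + 98*v^2 + 1). At (u, v) = (0, -1): K = -49/2500.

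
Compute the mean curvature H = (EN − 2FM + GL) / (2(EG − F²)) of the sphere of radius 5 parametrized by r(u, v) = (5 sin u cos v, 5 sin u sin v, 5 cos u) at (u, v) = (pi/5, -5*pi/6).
H = -1/5

With E = 25, F = 0, G = 25*sin(u)^2, L = -5*sin(u)/Abs(sin(u)), M = 0, N = -5*sin(u)^3/Abs(sin(u)), assemble
  H = (EN − 2FM + GL) / (2(EG − F²)) = -sin(u)/(5*Abs(sin(u))).
At (u, v) = (pi/5, -5*pi/6): H = -1/5.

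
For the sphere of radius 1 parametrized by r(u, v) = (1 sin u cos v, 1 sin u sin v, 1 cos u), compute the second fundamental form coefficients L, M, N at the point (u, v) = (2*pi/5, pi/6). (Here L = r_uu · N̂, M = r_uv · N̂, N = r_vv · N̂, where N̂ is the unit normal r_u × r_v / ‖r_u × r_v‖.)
L = -1;  M = 0;  N = -5/8 - sqrt(5)/8

Compute the unit normal N̂(u, v) = (sin(u)^2*cos(v)/Abs(sin(u)), sin(u)^2*sin(v)/Abs(sin(u)), sin(2*u)/(2*Abs(sin(u)))), and the second partials r_uu, r_uv, r_vv. Take dot products:
  L(u, v) = r_uu · N̂ = -sin(u)/Abs(sin(u)),
  M(u, v) = r_uv · N̂ = 0,
  N(u, v) = r_vv · N̂ = -sin(u)^3/Abs(sin(u)).
Evaluating at (u, v) = (2*pi/5, pi/6):
  L = -1, M = 0, N = -5/8 - sqrt(5)/8.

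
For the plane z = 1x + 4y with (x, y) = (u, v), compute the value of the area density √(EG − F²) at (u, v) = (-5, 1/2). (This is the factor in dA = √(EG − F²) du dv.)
√(EG − F²)|_{(-5, 1/2)} = 3*sqrt(2)

E = 2, F = 4, G = 17, so EG − F² = 18. Taking the positive square root: √(EG − F²) = 3*sqrt(2). At (u, v) = (-5, 1/2): 3*sqrt(2).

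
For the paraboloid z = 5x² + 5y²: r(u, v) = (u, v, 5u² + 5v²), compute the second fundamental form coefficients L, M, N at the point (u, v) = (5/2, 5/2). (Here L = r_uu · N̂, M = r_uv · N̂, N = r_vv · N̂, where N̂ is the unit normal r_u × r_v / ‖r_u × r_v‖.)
L = 10*sqrt(139)/417;  M = 0;  N = 10*sqrt(139)/417

Compute the unit normal N̂(u, v) = (-10*u/sqrt(100*u^2 + 100*v^2 + 1), -10*v/sqrt(100*u^2 + 100*v^2 + 1), 1/sqrt(100*u^2 + 100*v^2 + 1)), and the second partials r_uu, r_uv, r_vv. Take dot products:
  L(u, v) = r_uu · N̂ = 10/sqrt(100*u^2 + 100*v^2 + 1),
  M(u, v) = r_uv · N̂ = 0,
  N(u, v) = r_vv · N̂ = 10/sqrt(100*u^2 + 100*v^2 + 1).
Evaluating at (u, v) = (5/2, 5/2):
  L = 10*sqrt(139)/417, M = 0, N = 10*sqrt(139)/417.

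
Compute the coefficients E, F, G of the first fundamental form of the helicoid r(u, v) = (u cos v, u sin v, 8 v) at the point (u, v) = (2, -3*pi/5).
E = 1;  F = 0;  G = 68

Partials: r_u = (cos(v), sin(v), 0), r_v = (-u*sin(v), u*cos(v), 8). As functions of (u, v):
  E = r_u · r_u = 1,
  F = r_u · r_v = 0,
  G = r_v · r_v = u^2 + 64.
Evaluating at (u, v) = (2, -3*pi/5): E = 1, F = 0, G = 68.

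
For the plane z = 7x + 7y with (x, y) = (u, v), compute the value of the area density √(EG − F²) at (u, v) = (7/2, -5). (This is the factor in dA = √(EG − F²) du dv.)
√(EG − F²)|_{(7/2, -5)} = 3*sqrt(11)

E = 50, F = 49, G = 50, so EG − F² = 99. Taking the positive square root: √(EG − F²) = 3*sqrt(11). At (u, v) = (7/2, -5): 3*sqrt(11).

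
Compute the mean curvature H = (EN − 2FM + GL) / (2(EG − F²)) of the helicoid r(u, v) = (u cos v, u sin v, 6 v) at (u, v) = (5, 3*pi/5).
H = 0

With E = 1, F = 0, G = u^2 + 36, L = 0, M = -6/sqrt(u^2 + 36), N = 0, assemble
  H = (EN − 2FM + GL) / (2(EG − F²)) = 0.
At (u, v) = (5, 3*pi/5): H = 0.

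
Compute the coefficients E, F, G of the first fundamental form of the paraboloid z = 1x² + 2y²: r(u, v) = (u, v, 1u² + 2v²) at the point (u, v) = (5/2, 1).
E = 26;  F = 20;  G = 17

Partials: r_u = (1, 0, 2*u), r_v = (0, 1, 4*v). As functions of (u, v):
  E = r_u · r_u = 4*u^2 + 1,
  F = r_u · r_v = 8*u*v,
  G = r_v · r_v = 16*v^2 + 1.
Evaluating at (u, v) = (5/2, 1): E = 26, F = 20, G = 17.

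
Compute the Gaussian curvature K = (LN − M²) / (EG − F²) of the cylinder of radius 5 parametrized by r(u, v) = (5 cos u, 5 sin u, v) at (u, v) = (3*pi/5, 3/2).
K = 0

Coefficients of the first fundamental form: E = 25, F = 0, G = 1.
Coefficients of the second fundamental form: L = -5, M = 0, N = 0.
Assemble K = (LN − M²)/(EG − F²) = 0. At (u, v) = (3*pi/5, 3/2): K = 0.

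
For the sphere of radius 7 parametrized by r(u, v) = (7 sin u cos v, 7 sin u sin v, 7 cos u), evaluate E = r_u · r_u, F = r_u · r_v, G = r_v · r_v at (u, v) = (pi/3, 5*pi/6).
E = 49;  F = 0;  G = 147/4

Partials: r_u = (7*cos(u)*cos(v), 7*sin(v)*cos(u), -7*sin(u)), r_v = (-7*sin(u)*sin(v), 7*sin(u)*cos(v), 0). As functions of (u, v):
  E = r_u · r_u = 49,
  F = r_u · r_v = 0,
  G = r_v · r_v = 49*sin(u)^2.
Evaluating at (u, v) = (pi/3, 5*pi/6): E = 49, F = 0, G = 147/4.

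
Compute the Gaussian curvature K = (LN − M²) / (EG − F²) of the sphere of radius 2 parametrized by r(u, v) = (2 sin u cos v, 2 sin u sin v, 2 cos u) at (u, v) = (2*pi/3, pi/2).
K = 1/4

Coefficients of the first fundamental form: E = 4, F = 0, G = 4*sin(u)^2.
Coefficients of the second fundamental form: L = -2*sin(u)/Abs(sin(u)), M = 0, N = -2*sin(u)^3/Abs(sin(u)).
Assemble K = (LN − M²)/(EG − F²) = 1/4. At (u, v) = (2*pi/3, pi/2): K = 1/4.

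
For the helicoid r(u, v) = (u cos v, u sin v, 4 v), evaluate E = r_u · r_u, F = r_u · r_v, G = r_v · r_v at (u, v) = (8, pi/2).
E = 1;  F = 0;  G = 80

Partials: r_u = (cos(v), sin(v), 0), r_v = (-u*sin(v), u*cos(v), 4). As functions of (u, v):
  E = r_u · r_u = 1,
  F = r_u · r_v = 0,
  G = r_v · r_v = u^2 + 16.
Evaluating at (u, v) = (8, pi/2): E = 1, F = 0, G = 80.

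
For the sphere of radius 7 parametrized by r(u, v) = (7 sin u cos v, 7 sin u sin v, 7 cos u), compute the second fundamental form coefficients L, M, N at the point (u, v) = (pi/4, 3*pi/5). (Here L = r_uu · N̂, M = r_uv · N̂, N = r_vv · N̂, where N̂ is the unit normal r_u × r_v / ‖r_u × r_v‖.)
L = -7;  M = 0;  N = -7/2

Compute the unit normal N̂(u, v) = (sin(u)^2*cos(v)/Abs(sin(u)), sin(u)^2*sin(v)/Abs(sin(u)), sin(2*u)/(2*Abs(sin(u)))), and the second partials r_uu, r_uv, r_vv. Take dot products:
  L(u, v) = r_uu · N̂ = -7*sin(u)/Abs(sin(u)),
  M(u, v) = r_uv · N̂ = 0,
  N(u, v) = r_vv · N̂ = -7*sin(u)^3/Abs(sin(u)).
Evaluating at (u, v) = (pi/4, 3*pi/5):
  L = -7, M = 0, N = -7/2.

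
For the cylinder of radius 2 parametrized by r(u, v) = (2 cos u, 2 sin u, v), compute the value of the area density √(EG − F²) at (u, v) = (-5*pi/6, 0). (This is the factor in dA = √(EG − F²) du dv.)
√(EG − F²)|_{(-5*pi/6, 0)} = 2

E = 4, F = 0, G = 1, so EG − F² = 4. Taking the positive square root: √(EG − F²) = 2. At (u, v) = (-5*pi/6, 0): 2.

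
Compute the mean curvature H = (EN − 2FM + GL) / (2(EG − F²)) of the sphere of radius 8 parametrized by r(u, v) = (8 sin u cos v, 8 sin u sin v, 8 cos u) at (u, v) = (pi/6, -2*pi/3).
H = -1/8

With E = 64, F = 0, G = 64*sin(u)^2, L = -8*sin(u)/Abs(sin(u)), M = 0, N = -8*sin(u)^3/Abs(sin(u)), assemble
  H = (EN − 2FM + GL) / (2(EG − F²)) = -sin(u)/(8*Abs(sin(u))).
At (u, v) = (pi/6, -2*pi/3): H = -1/8.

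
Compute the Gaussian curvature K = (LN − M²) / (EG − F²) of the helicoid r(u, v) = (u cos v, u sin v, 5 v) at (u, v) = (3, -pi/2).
K = -25/1156

Coefficients of the first fundamental form: E = 1, F = 0, G = u^2 + 25.
Coefficients of the second fundamental form: L = 0, M = -5/sqrt(u^2 + 25), N = 0.
Assemble K = (LN − M²)/(EG − F²) = -25/(u^2 + 25)^2. At (u, v) = (3, -pi/2): K = -25/1156.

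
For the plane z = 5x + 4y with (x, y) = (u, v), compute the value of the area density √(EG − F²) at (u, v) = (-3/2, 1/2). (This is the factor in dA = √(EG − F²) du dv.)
√(EG − F²)|_{(-3/2, 1/2)} = sqrt(42)

E = 26, F = 20, G = 17, so EG − F² = 42. Taking the positive square root: √(EG − F²) = sqrt(42). At (u, v) = (-3/2, 1/2): sqrt(42).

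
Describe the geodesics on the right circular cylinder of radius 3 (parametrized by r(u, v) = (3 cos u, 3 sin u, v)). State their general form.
The cylinder is flat (K = 0) and locally isometric to the plane via the development (u, v) ↦ (3 u, v). Geodesics are the pre-images of straight lines: circles (v constant), vertical lines (u constant), and helices (v = c · u + d) for constants c, d.

A right cylinder has E = 3², F = 0, G = 1, so EG − F² = 3², and L = −3, M = N = 0, giving K = (LN − M²)/(EG − F²) = 0 everywhere. A flat surface is locally isometric to the Euclidean plane via the map (u, v) ↦ (3 u, v). Straight lines in the (x̃, ỹ) plane pull back to: (a) horizontal circles (v = const), (b) vertical generators (u = const), and (c) helices (3 u tan θ = v, i.e. v = c · u + d).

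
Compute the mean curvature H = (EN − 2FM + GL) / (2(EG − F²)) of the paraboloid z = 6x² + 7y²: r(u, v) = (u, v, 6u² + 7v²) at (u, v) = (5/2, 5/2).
H = 13663*sqrt(2126)/4519876

With E = 144*u^2 + 1, F = 168*u*v, G = 196*v^2 + 1, L = 12/sqrt(144*u^2 + 196*v^2 + 1), M = 0, N = 14/sqrt(144*u^2 + 196*v^2 + 1), assemble
  H = (EN − 2FM + GL) / (2(EG − F²)) = (1008*u^2 + 1176*v^2 + 13)/(144*u^2 + 196*v^2 + 1)^(3/2).
At (u, v) = (5/2, 5/2): H = 13663*sqrt(2126)/4519876.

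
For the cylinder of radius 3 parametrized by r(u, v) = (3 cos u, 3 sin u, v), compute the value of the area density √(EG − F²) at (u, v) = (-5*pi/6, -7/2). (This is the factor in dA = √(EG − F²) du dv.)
√(EG − F²)|_{(-5*pi/6, -7/2)} = 3

E = 9, F = 0, G = 1, so EG − F² = 9. Taking the positive square root: √(EG − F²) = 3. At (u, v) = (-5*pi/6, -7/2): 3.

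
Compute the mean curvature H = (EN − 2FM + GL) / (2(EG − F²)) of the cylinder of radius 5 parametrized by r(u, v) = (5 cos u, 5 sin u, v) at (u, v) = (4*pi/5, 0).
H = -1/10

With E = 25, F = 0, G = 1, L = -5, M = 0, N = 0, assemble
  H = (EN − 2FM + GL) / (2(EG − F²)) = -1/10.
At (u, v) = (4*pi/5, 0): H = -1/10.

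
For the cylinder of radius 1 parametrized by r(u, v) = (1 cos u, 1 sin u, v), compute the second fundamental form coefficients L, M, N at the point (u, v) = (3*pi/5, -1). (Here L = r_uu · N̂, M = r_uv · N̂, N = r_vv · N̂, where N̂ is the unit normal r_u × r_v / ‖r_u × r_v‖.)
L = -1;  M = 0;  N = 0

Compute the unit normal N̂(u, v) = (cos(u), sin(u), 0), and the second partials r_uu, r_uv, r_vv. Take dot products:
  L(u, v) = r_uu · N̂ = -1,
  M(u, v) = r_uv · N̂ = 0,
  N(u, v) = r_vv · N̂ = 0.
Evaluating at (u, v) = (3*pi/5, -1):
  L = -1, M = 0, N = 0.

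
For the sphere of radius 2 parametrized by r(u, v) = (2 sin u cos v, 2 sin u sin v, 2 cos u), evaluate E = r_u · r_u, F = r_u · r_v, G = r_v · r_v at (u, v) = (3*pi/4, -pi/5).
E = 4;  F = 0;  G = 2

Partials: r_u = (2*cos(u)*cos(v), 2*sin(v)*cos(u), -2*sin(u)), r_v = (-2*sin(u)*sin(v), 2*sin(u)*cos(v), 0). As functions of (u, v):
  E = r_u · r_u = 4,
  F = r_u · r_v = 0,
  G = r_v · r_v = 4*sin(u)^2.
Evaluating at (u, v) = (3*pi/4, -pi/5): E = 4, F = 0, G = 2.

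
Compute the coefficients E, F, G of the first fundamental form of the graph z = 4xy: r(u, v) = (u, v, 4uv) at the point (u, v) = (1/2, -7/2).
E = 197;  F = -28;  G = 5

Partials: r_u = (1, 0, 4*v), r_v = (0, 1, 4*u). As functions of (u, v):
  E = r_u · r_u = 16*v^2 + 1,
  F = r_u · r_v = 16*u*v,
  G = r_v · r_v = 16*u^2 + 1.
Evaluating at (u, v) = (1/2, -7/2): E = 197, F = -28, G = 5.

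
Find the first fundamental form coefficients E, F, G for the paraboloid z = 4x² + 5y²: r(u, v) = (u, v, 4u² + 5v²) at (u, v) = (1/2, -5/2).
E = 17;  F = -100;  G = 626

Partials: r_u = (1, 0, 8*u), r_v = (0, 1, 10*v). As functions of (u, v):
  E = r_u · r_u = 64*u^2 + 1,
  F = r_u · r_v = 80*u*v,
  G = r_v · r_v = 100*v^2 + 1.
Evaluating at (u, v) = (1/2, -5/2): E = 17, F = -100, G = 626.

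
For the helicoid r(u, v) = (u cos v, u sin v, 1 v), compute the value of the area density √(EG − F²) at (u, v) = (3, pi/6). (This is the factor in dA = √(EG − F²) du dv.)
√(EG − F²)|_{(3, pi/6)} = sqrt(10)

E = 1, F = 0, G = u^2 + 1, so EG − F² = u^2 + 1. Taking the positive square root: √(EG − F²) = sqrt(u^2 + 1). At (u, v) = (3, pi/6): sqrt(10).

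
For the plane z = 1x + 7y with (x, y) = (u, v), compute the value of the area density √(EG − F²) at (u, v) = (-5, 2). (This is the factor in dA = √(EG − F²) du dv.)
√(EG − F²)|_{(-5, 2)} = sqrt(51)

E = 2, F = 7, G = 50, so EG − F² = 51. Taking the positive square root: √(EG − F²) = sqrt(51). At (u, v) = (-5, 2): sqrt(51).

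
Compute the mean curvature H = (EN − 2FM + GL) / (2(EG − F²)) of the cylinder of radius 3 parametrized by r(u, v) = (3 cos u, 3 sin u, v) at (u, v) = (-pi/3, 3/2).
H = -1/6

With E = 9, F = 0, G = 1, L = -3, M = 0, N = 0, assemble
  H = (EN − 2FM + GL) / (2(EG − F²)) = -1/6.
At (u, v) = (-pi/3, 3/2): H = -1/6.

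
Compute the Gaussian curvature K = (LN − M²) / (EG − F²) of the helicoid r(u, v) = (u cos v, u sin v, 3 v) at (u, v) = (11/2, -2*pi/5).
K = -144/24649

Coefficients of the first fundamental form: E = 1, F = 0, G = u^2 + 9.
Coefficients of the second fundamental form: L = 0, M = -3/sqrt(u^2 + 9), N = 0.
Assemble K = (LN − M²)/(EG − F²) = -9/(u^2 + 9)^2. At (u, v) = (11/2, -2*pi/5): K = -144/24649.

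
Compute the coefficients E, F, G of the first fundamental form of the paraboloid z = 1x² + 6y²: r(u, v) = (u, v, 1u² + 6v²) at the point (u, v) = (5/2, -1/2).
E = 26;  F = -30;  G = 37

Partials: r_u = (1, 0, 2*u), r_v = (0, 1, 12*v). As functions of (u, v):
  E = r_u · r_u = 4*u^2 + 1,
  F = r_u · r_v = 24*u*v,
  G = r_v · r_v = 144*v^2 + 1.
Evaluating at (u, v) = (5/2, -1/2): E = 26, F = -30, G = 37.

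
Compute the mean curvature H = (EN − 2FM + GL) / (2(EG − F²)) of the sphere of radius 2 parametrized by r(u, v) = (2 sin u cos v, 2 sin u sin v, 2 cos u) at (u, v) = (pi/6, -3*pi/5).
H = -1/2

With E = 4, F = 0, G = 4*sin(u)^2, L = -2*sin(u)/Abs(sin(u)), M = 0, N = -2*sin(u)^3/Abs(sin(u)), assemble
  H = (EN − 2FM + GL) / (2(EG − F²)) = -sin(u)/(2*Abs(sin(u))).
At (u, v) = (pi/6, -3*pi/5): H = -1/2.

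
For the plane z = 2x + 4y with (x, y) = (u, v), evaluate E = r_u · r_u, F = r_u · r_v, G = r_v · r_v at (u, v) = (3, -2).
E = 5;  F = 8;  G = 17

Partials: r_u = (1, 0, 2), r_v = (0, 1, 4). As functions of (u, v):
  E = r_u · r_u = 5,
  F = r_u · r_v = 8,
  G = r_v · r_v = 17.
Evaluating at (u, v) = (3, -2): E = 5, F = 8, G = 17.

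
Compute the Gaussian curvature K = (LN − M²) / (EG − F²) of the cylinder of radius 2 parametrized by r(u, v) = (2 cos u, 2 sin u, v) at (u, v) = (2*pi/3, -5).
K = 0

Coefficients of the first fundamental form: E = 4, F = 0, G = 1.
Coefficients of the second fundamental form: L = -2, M = 0, N = 0.
Assemble K = (LN − M²)/(EG − F²) = 0. At (u, v) = (2*pi/3, -5): K = 0.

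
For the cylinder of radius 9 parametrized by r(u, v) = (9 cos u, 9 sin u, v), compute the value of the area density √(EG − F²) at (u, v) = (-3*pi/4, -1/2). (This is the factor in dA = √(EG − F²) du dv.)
√(EG − F²)|_{(-3*pi/4, -1/2)} = 9

E = 81, F = 0, G = 1, so EG − F² = 81. Taking the positive square root: √(EG − F²) = 9. At (u, v) = (-3*pi/4, -1/2): 9.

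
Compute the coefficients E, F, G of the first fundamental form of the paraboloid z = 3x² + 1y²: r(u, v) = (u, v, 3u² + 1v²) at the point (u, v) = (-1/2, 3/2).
E = 10;  F = -9;  G = 10

Partials: r_u = (1, 0, 6*u), r_v = (0, 1, 2*v). As functions of (u, v):
  E = r_u · r_u = 36*u^2 + 1,
  F = r_u · r_v = 12*u*v,
  G = r_v · r_v = 4*v^2 + 1.
Evaluating at (u, v) = (-1/2, 3/2): E = 10, F = -9, G = 10.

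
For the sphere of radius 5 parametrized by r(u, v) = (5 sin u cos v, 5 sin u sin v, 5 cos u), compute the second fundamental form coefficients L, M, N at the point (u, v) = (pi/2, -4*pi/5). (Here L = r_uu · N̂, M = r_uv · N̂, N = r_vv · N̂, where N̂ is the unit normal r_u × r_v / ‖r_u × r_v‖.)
L = -5;  M = 0;  N = -5

Compute the unit normal N̂(u, v) = (sin(u)^2*cos(v)/Abs(sin(u)), sin(u)^2*sin(v)/Abs(sin(u)), sin(2*u)/(2*Abs(sin(u)))), and the second partials r_uu, r_uv, r_vv. Take dot products:
  L(u, v) = r_uu · N̂ = -5*sin(u)/Abs(sin(u)),
  M(u, v) = r_uv · N̂ = 0,
  N(u, v) = r_vv · N̂ = -5*sin(u)^3/Abs(sin(u)).
Evaluating at (u, v) = (pi/2, -4*pi/5):
  L = -5, M = 0, N = -5.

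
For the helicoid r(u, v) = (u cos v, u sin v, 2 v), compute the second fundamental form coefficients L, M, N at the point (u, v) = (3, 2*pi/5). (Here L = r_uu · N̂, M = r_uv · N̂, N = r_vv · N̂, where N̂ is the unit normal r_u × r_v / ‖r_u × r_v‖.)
L = 0;  M = -2*sqrt(13)/13;  N = 0

Compute the unit normal N̂(u, v) = (2*sin(v)/sqrt(u^2 + 4), -2*cos(v)/sqrt(u^2 + 4), u/sqrt(u^2 + 4)), and the second partials r_uu, r_uv, r_vv. Take dot products:
  L(u, v) = r_uu · N̂ = 0,
  M(u, v) = r_uv · N̂ = -2/sqrt(u^2 + 4),
  N(u, v) = r_vv · N̂ = 0.
Evaluating at (u, v) = (3, 2*pi/5):
  L = 0, M = -2*sqrt(13)/13, N = 0.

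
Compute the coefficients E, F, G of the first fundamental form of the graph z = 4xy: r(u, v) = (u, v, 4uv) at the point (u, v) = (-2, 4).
E = 257;  F = -128;  G = 65

Partials: r_u = (1, 0, 4*v), r_v = (0, 1, 4*u). As functions of (u, v):
  E = r_u · r_u = 16*v^2 + 1,
  F = r_u · r_v = 16*u*v,
  G = r_v · r_v = 16*u^2 + 1.
Evaluating at (u, v) = (-2, 4): E = 257, F = -128, G = 65.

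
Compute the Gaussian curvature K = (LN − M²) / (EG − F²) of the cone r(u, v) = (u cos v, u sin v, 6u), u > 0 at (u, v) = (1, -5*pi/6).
K = 0

Coefficients of the first fundamental form: E = 37, F = 0, G = u^2.
Coefficients of the second fundamental form: L = 0, M = 0, N = 6*sqrt(37)*u^2/(37*Abs(u)).
Assemble K = (LN − M²)/(EG − F²) = 0. At (u, v) = (1, -5*pi/6): K = 0.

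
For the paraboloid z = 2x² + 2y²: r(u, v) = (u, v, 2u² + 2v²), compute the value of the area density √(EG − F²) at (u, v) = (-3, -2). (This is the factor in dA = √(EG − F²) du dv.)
√(EG − F²)|_{(-3, -2)} = sqrt(209)

E = 16*u^2 + 1, F = 16*u*v, G = 16*v^2 + 1, so EG − F² = 16*u^2 + 16*v^2 + 1. Taking the positive square root: √(EG − F²) = sqrt(16*u^2 + 16*v^2 + 1). At (u, v) = (-3, -2): sqrt(209).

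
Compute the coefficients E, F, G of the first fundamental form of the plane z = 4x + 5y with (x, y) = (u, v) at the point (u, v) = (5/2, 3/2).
E = 17;  F = 20;  G = 26

Partials: r_u = (1, 0, 4), r_v = (0, 1, 5). As functions of (u, v):
  E = r_u · r_u = 17,
  F = r_u · r_v = 20,
  G = r_v · r_v = 26.
Evaluating at (u, v) = (5/2, 3/2): E = 17, F = 20, G = 26.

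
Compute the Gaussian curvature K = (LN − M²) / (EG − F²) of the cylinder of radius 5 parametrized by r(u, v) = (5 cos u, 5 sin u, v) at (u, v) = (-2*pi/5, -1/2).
K = 0

Coefficients of the first fundamental form: E = 25, F = 0, G = 1.
Coefficients of the second fundamental form: L = -5, M = 0, N = 0.
Assemble K = (LN − M²)/(EG − F²) = 0. At (u, v) = (-2*pi/5, -1/2): K = 0.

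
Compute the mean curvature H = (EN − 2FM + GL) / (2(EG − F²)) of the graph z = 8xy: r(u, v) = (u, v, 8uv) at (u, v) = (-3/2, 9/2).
H = 3456*sqrt(1441)/2076481

With E = 64*v^2 + 1, F = 64*u*v, G = 64*u^2 + 1, L = 0, M = 8/sqrt(64*u^2 + 64*v^2 + 1), N = 0, assemble
  H = (EN − 2FM + GL) / (2(EG − F²)) = -512*u*v/(64*u^2 + 64*v^2 + 1)^(3/2).
At (u, v) = (-3/2, 9/2): H = 3456*sqrt(1441)/2076481.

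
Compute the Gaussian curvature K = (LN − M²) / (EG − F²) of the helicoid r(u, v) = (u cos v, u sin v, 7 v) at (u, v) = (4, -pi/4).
K = -49/4225

Coefficients of the first fundamental form: E = 1, F = 0, G = u^2 + 49.
Coefficients of the second fundamental form: L = 0, M = -7/sqrt(u^2 + 49), N = 0.
Assemble K = (LN − M²)/(EG − F²) = -49/(u^2 + 49)^2. At (u, v) = (4, -pi/4): K = -49/4225.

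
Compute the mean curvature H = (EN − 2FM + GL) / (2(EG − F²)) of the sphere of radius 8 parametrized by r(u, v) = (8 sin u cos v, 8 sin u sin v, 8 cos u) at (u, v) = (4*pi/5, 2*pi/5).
H = -1/8

With E = 64, F = 0, G = 64*sin(u)^2, L = -8*sin(u)/Abs(sin(u)), M = 0, N = -8*sin(u)^3/Abs(sin(u)), assemble
  H = (EN − 2FM + GL) / (2(EG − F²)) = -sin(u)/(8*Abs(sin(u))).
At (u, v) = (4*pi/5, 2*pi/5): H = -1/8.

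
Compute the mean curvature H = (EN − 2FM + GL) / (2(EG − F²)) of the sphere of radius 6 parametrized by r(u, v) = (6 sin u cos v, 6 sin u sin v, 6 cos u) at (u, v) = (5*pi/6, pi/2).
H = -1/6

With E = 36, F = 0, G = 36*sin(u)^2, L = -6*sin(u)/Abs(sin(u)), M = 0, N = -6*sin(u)^3/Abs(sin(u)), assemble
  H = (EN − 2FM + GL) / (2(EG − F²)) = -sin(u)/(6*Abs(sin(u))).
At (u, v) = (5*pi/6, pi/2): H = -1/6.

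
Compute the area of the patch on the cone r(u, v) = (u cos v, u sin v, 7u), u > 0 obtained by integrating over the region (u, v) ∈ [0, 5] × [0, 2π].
Area = 125*sqrt(2)*pi

Area = ∫∫ √(EG − F²) du dv with √(EG − F²) = 5*sqrt(2)*Abs(u). Integrating over [0, 5] × [0, 2π] gives 125*sqrt(2)*pi.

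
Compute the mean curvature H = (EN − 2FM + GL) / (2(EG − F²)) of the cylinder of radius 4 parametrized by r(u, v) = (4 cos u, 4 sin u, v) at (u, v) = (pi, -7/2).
H = -1/8

With E = 16, F = 0, G = 1, L = -4, M = 0, N = 0, assemble
  H = (EN − 2FM + GL) / (2(EG − F²)) = -1/8.
At (u, v) = (pi, -7/2): H = -1/8.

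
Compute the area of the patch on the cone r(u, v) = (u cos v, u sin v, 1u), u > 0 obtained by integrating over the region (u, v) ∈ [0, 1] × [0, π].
Area = sqrt(2)*pi/2

Area = ∫∫ √(EG − F²) du dv with √(EG − F²) = sqrt(2)*Abs(u). Integrating over [0, 1] × [0, π] gives sqrt(2)*pi/2.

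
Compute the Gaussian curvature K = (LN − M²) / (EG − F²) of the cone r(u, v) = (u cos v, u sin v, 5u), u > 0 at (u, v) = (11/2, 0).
K = 0

Coefficients of the first fundamental form: E = 26, F = 0, G = u^2.
Coefficients of the second fundamental form: L = 0, M = 0, N = 5*sqrt(26)*u^2/(26*Abs(u)).
Assemble K = (LN − M²)/(EG − F²) = 0. At (u, v) = (11/2, 0): K = 0.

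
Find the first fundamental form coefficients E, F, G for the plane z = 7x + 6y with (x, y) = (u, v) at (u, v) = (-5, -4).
E = 50;  F = 42;  G = 37

Partials: r_u = (1, 0, 7), r_v = (0, 1, 6). As functions of (u, v):
  E = r_u · r_u = 50,
  F = r_u · r_v = 42,
  G = r_v · r_v = 37.
Evaluating at (u, v) = (-5, -4): E = 50, F = 42, G = 37.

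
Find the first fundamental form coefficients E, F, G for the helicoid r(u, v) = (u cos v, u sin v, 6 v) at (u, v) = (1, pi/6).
E = 1;  F = 0;  G = 37

Partials: r_u = (cos(v), sin(v), 0), r_v = (-u*sin(v), u*cos(v), 6). As functions of (u, v):
  E = r_u · r_u = 1,
  F = r_u · r_v = 0,
  G = r_v · r_v = u^2 + 36.
Evaluating at (u, v) = (1, pi/6): E = 1, F = 0, G = 37.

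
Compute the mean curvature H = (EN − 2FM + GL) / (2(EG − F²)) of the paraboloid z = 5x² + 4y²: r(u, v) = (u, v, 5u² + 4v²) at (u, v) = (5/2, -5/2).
H = 167*sqrt(114)/12996

With E = 100*u^2 + 1, F = 80*u*v, G = 64*v^2 + 1, L = 10/sqrt(100*u^2 + 64*v^2 + 1), M = 0, N = 8/sqrt(100*u^2 + 64*v^2 + 1), assemble
  H = (EN − 2FM + GL) / (2(EG − F²)) = (400*u^2 + 320*v^2 + 9)/(100*u^2 + 64*v^2 + 1)^(3/2).
At (u, v) = (5/2, -5/2): H = 167*sqrt(114)/12996.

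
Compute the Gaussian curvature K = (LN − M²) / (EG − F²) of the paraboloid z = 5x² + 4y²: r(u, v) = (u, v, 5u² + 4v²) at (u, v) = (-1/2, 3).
K = 20/90601

Coefficients of the first fundamental form: E = 100*u^2 + 1, F = 80*u*v, G = 64*v^2 + 1.
Coefficients of the second fundamental form: L = 10/sqrt(100*u^2 + 64*v^2 + 1), M = 0, N = 8/sqrt(100*u^2 + 64*v^2 + 1).
Assemble K = (LN − M²)/(EG − F²) = 80/(10000*u^4 + 12800*u^2*v^2 + 200*u^2 + 4096*v^4 + 128*v^2 + 1). At (u, v) = (-1/2, 3): K = 20/90601.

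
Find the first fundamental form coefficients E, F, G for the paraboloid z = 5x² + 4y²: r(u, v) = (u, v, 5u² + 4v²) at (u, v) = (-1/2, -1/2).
E = 26;  F = 20;  G = 17

Partials: r_u = (1, 0, 10*u), r_v = (0, 1, 8*v). As functions of (u, v):
  E = r_u · r_u = 100*u^2 + 1,
  F = r_u · r_v = 80*u*v,
  G = r_v · r_v = 64*v^2 + 1.
Evaluating at (u, v) = (-1/2, -1/2): E = 26, F = 20, G = 17.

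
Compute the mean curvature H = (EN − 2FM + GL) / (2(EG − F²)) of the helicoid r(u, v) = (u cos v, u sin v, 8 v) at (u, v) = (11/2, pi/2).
H = 0

With E = 1, F = 0, G = u^2 + 64, L = 0, M = -8/sqrt(u^2 + 64), N = 0, assemble
  H = (EN − 2FM + GL) / (2(EG − F²)) = 0.
At (u, v) = (11/2, pi/2): H = 0.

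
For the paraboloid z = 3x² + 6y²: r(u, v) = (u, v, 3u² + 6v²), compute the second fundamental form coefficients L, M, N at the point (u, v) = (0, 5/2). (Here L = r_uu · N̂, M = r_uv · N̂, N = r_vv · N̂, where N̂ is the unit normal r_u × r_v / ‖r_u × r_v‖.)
L = 6*sqrt(901)/901;  M = 0;  N = 12*sqrt(901)/901

Compute the unit normal N̂(u, v) = (-6*u/sqrt(36*u^2 + 144*v^2 + 1), -12*v/sqrt(36*u^2 + 144*v^2 + 1), 1/sqrt(36*u^2 + 144*v^2 + 1)), and the second partials r_uu, r_uv, r_vv. Take dot products:
  L(u, v) = r_uu · N̂ = 6/sqrt(36*u^2 + 144*v^2 + 1),
  M(u, v) = r_uv · N̂ = 0,
  N(u, v) = r_vv · N̂ = 12/sqrt(36*u^2 + 144*v^2 + 1).
Evaluating at (u, v) = (0, 5/2):
  L = 6*sqrt(901)/901, M = 0, N = 12*sqrt(901)/901.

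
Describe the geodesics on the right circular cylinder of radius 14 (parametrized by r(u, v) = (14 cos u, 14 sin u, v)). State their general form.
The cylinder is flat (K = 0) and locally isometric to the plane via the development (u, v) ↦ (14 u, v). Geodesics are the pre-images of straight lines: circles (v constant), vertical lines (u constant), and helices (v = c · u + d) for constants c, d.

A right cylinder has E = 14², F = 0, G = 1, so EG − F² = 14², and L = −14, M = N = 0, giving K = (LN − M²)/(EG − F²) = 0 everywhere. A flat surface is locally isometric to the Euclidean plane via the map (u, v) ↦ (14 u, v). Straight lines in the (x̃, ỹ) plane pull back to: (a) horizontal circles (v = const), (b) vertical generators (u = const), and (c) helices (14 u tan θ = v, i.e. v = c · u + d).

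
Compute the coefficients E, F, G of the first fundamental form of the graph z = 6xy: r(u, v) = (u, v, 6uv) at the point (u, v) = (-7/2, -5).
E = 901;  F = 630;  G = 442

Partials: r_u = (1, 0, 6*v), r_v = (0, 1, 6*u). As functions of (u, v):
  E = r_u · r_u = 36*v^2 + 1,
  F = r_u · r_v = 36*u*v,
  G = r_v · r_v = 36*u^2 + 1.
Evaluating at (u, v) = (-7/2, -5): E = 901, F = 630, G = 442.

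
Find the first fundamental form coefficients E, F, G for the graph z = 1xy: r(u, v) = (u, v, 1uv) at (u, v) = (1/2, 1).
E = 2;  F = 1/2;  G = 5/4

Partials: r_u = (1, 0, v), r_v = (0, 1, u). As functions of (u, v):
  E = r_u · r_u = v^2 + 1,
  F = r_u · r_v = u*v,
  G = r_v · r_v = u^2 + 1.
Evaluating at (u, v) = (1/2, 1): E = 2, F = 1/2, G = 5/4.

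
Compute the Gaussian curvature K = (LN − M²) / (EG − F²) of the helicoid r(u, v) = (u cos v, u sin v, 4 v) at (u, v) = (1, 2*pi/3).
K = -16/289

Coefficients of the first fundamental form: E = 1, F = 0, G = u^2 + 16.
Coefficients of the second fundamental form: L = 0, M = -4/sqrt(u^2 + 16), N = 0.
Assemble K = (LN − M²)/(EG − F²) = -16/(u^2 + 16)^2. At (u, v) = (1, 2*pi/3): K = -16/289.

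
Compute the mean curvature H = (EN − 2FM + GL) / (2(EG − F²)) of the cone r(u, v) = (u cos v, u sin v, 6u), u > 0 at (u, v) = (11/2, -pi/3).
H = 6*sqrt(37)/407

With E = 37, F = 0, G = u^2, L = 0, M = 0, N = 6*sqrt(37)*u^2/(37*Abs(u)), assemble
  H = (EN − 2FM + GL) / (2(EG − F²)) = 3*sqrt(37)/(37*Abs(u)).
At (u, v) = (11/2, -pi/3): H = 6*sqrt(37)/407.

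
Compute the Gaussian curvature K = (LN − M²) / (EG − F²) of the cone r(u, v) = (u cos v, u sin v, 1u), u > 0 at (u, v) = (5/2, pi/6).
K = 0

Coefficients of the first fundamental form: E = 2, F = 0, G = u^2.
Coefficients of the second fundamental form: L = 0, M = 0, N = sqrt(2)*u^2/(2*Abs(u)).
Assemble K = (LN − M²)/(EG − F²) = 0. At (u, v) = (5/2, pi/6): K = 0.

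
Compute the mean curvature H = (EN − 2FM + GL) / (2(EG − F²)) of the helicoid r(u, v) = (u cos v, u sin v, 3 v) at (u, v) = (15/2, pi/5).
H = 0

With E = 1, F = 0, G = u^2 + 9, L = 0, M = -3/sqrt(u^2 + 9), N = 0, assemble
  H = (EN − 2FM + GL) / (2(EG − F²)) = 0.
At (u, v) = (15/2, pi/5): H = 0.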